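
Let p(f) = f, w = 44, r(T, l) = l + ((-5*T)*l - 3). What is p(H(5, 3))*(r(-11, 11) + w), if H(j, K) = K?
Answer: 1971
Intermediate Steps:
r(T, l) = -3 + l - 5*T*l (r(T, l) = l + (-5*T*l - 3) = l + (-3 - 5*T*l) = -3 + l - 5*T*l)
p(H(5, 3))*(r(-11, 11) + w) = 3*((-3 + 11 - 5*(-11)*11) + 44) = 3*((-3 + 11 + 605) + 44) = 3*(613 + 44) = 3*657 = 1971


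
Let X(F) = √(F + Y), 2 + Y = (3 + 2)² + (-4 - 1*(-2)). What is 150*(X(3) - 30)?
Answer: -4500 + 300*√6 ≈ -3765.2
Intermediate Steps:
Y = 21 (Y = -2 + ((3 + 2)² + (-4 - 1*(-2))) = -2 + (5² + (-4 + 2)) = -2 + (25 - 2) = -2 + 23 = 21)
X(F) = √(21 + F) (X(F) = √(F + 21) = √(21 + F))
150*(X(3) - 30) = 150*(√(21 + 3) - 30) = 150*(√24 - 30) = 150*(2*√6 - 30) = 150*(-30 + 2*√6) = -4500 + 300*√6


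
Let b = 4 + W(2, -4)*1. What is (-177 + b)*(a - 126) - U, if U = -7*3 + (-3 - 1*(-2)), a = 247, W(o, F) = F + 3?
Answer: -21032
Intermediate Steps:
W(o, F) = 3 + F
b = 3 (b = 4 + (3 - 4)*1 = 4 - 1*1 = 4 - 1 = 3)
U = -22 (U = -21 + (-3 + 2) = -21 - 1 = -22)
(-177 + b)*(a - 126) - U = (-177 + 3)*(247 - 126) - 1*(-22) = -174*121 + 22 = -21054 + 22 = -21032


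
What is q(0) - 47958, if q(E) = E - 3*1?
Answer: -47961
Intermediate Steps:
q(E) = -3 + E (q(E) = E - 3 = -3 + E)
q(0) - 47958 = (-3 + 0) - 47958 = -3 - 47958 = -47961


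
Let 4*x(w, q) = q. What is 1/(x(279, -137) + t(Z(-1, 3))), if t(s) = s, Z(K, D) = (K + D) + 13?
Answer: -4/77 ≈ -0.051948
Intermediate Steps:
Z(K, D) = 13 + D + K (Z(K, D) = (D + K) + 13 = 13 + D + K)
x(w, q) = q/4
1/(x(279, -137) + t(Z(-1, 3))) = 1/((¼)*(-137) + (13 + 3 - 1)) = 1/(-137/4 + 15) = 1/(-77/4) = -4/77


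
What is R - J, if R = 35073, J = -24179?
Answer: 59252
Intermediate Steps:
R - J = 35073 - 1*(-24179) = 35073 + 24179 = 59252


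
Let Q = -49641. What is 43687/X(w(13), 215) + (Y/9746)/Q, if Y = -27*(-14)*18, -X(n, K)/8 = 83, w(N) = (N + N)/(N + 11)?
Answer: -3522637821773/53540664584 ≈ -65.794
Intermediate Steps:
w(N) = 2*N/(11 + N) (w(N) = (2*N)/(11 + N) = 2*N/(11 + N))
X(n, K) = -664 (X(n, K) = -8*83 = -664)
Y = 6804 (Y = 378*18 = 6804)
43687/X(w(13), 215) + (Y/9746)/Q = 43687/(-664) + (6804/9746)/(-49641) = 43687*(-1/664) + (6804*(1/9746))*(-1/49641) = -43687/664 + (3402/4873)*(-1/49641) = -43687/664 - 1134/80633531 = -3522637821773/53540664584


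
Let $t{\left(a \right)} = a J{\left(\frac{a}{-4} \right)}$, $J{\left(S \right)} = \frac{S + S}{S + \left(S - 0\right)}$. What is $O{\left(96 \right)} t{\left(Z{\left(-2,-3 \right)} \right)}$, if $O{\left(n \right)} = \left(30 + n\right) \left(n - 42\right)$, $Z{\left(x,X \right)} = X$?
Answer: $-20412$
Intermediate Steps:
$J{\left(S \right)} = 1$ ($J{\left(S \right)} = \frac{2 S}{S + \left(S + 0\right)} = \frac{2 S}{S + S} = \frac{2 S}{2 S} = 2 S \frac{1}{2 S} = 1$)
$O{\left(n \right)} = \left(-42 + n\right) \left(30 + n\right)$ ($O{\left(n \right)} = \left(30 + n\right) \left(-42 + n\right) = \left(-42 + n\right) \left(30 + n\right)$)
$t{\left(a \right)} = a$ ($t{\left(a \right)} = a 1 = a$)
$O{\left(96 \right)} t{\left(Z{\left(-2,-3 \right)} \right)} = \left(-1260 + 96^{2} - 1152\right) \left(-3\right) = \left(-1260 + 9216 - 1152\right) \left(-3\right) = 6804 \left(-3\right) = -20412$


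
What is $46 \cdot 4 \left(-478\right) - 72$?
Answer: $-88024$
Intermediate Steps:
$46 \cdot 4 \left(-478\right) - 72 = 184 \left(-478\right) - 72 = -87952 - 72 = -88024$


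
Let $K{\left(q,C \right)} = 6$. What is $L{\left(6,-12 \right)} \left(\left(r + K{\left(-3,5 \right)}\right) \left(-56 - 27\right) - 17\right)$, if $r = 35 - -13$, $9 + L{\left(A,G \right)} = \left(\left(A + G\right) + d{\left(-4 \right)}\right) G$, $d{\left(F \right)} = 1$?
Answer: $-229449$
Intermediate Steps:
$L{\left(A,G \right)} = -9 + G \left(1 + A + G\right)$ ($L{\left(A,G \right)} = -9 + \left(\left(A + G\right) + 1\right) G = -9 + \left(1 + A + G\right) G = -9 + G \left(1 + A + G\right)$)
$r = 48$ ($r = 35 + 13 = 48$)
$L{\left(6,-12 \right)} \left(\left(r + K{\left(-3,5 \right)}\right) \left(-56 - 27\right) - 17\right) = \left(-9 - 12 + \left(-12\right)^{2} + 6 \left(-12\right)\right) \left(\left(48 + 6\right) \left(-56 - 27\right) - 17\right) = \left(-9 - 12 + 144 - 72\right) \left(54 \left(-83\right) - 17\right) = 51 \left(-4482 - 17\right) = 51 \left(-4499\right) = -229449$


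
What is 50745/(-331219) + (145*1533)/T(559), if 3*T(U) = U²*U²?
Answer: -4954742952647700/32341672362695059 ≈ -0.15320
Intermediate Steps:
T(U) = U⁴/3 (T(U) = (U²*U²)/3 = U⁴/3)
50745/(-331219) + (145*1533)/T(559) = 50745/(-331219) + (145*1533)/(((⅓)*559⁴)) = 50745*(-1/331219) + 222285/(((⅓)*97644375361)) = -50745/331219 + 222285/(97644375361/3) = -50745/331219 + 222285*(3/97644375361) = -50745/331219 + 666855/97644375361 = -4954742952647700/32341672362695059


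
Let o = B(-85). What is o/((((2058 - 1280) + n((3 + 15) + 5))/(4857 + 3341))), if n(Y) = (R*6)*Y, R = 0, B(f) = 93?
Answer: 381207/389 ≈ 979.97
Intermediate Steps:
o = 93
n(Y) = 0 (n(Y) = (0*6)*Y = 0*Y = 0)
o/((((2058 - 1280) + n((3 + 15) + 5))/(4857 + 3341))) = 93/((((2058 - 1280) + 0)/(4857 + 3341))) = 93/(((778 + 0)/8198)) = 93/((778*(1/8198))) = 93/(389/4099) = 93*(4099/389) = 381207/389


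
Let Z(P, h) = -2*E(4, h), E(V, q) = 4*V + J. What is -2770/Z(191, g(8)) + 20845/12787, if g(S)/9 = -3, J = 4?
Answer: 3625379/51148 ≈ 70.880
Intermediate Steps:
E(V, q) = 4 + 4*V (E(V, q) = 4*V + 4 = 4 + 4*V)
g(S) = -27 (g(S) = 9*(-3) = -27)
Z(P, h) = -40 (Z(P, h) = -2*(4 + 4*4) = -2*(4 + 16) = -2*20 = -40)
-2770/Z(191, g(8)) + 20845/12787 = -2770/(-40) + 20845/12787 = -2770*(-1/40) + 20845*(1/12787) = 277/4 + 20845/12787 = 3625379/51148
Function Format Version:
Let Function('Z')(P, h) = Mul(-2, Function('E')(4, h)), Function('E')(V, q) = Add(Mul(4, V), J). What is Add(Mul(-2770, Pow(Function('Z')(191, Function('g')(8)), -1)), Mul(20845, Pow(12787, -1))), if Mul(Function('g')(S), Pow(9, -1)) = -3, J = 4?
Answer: Rational(3625379, 51148) ≈ 70.880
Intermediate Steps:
Function('E')(V, q) = Add(4, Mul(4, V)) (Function('E')(V, q) = Add(Mul(4, V), 4) = Add(4, Mul(4, V)))
Function('g')(S) = -27 (Function('g')(S) = Mul(9, -3) = -27)
Function('Z')(P, h) = -40 (Function('Z')(P, h) = Mul(-2, Add(4, Mul(4, 4))) = Mul(-2, Add(4, 16)) = Mul(-2, 20) = -40)
Add(Mul(-2770, Pow(Function('Z')(191, Function('g')(8)), -1)), Mul(20845, Pow(12787, -1))) = Add(Mul(-2770, Pow(-40, -1)), Mul(20845, Pow(12787, -1))) = Add(Mul(-2770, Rational(-1, 40)), Mul(20845, Rational(1, 12787))) = Add(Rational(277, 4), Rational(20845, 12787)) = Rational(3625379, 51148)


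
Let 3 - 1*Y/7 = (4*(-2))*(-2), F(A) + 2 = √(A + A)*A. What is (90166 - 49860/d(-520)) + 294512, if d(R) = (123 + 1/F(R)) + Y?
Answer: 110325186818936622/287965187969 + 103708800*I*√65/287965187969 ≈ 3.8312e+5 + 0.0029036*I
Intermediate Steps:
F(A) = -2 + √2*A^(3/2) (F(A) = -2 + √(A + A)*A = -2 + √(2*A)*A = -2 + (√2*√A)*A = -2 + √2*A^(3/2))
Y = -91 (Y = 21 - 7*4*(-2)*(-2) = 21 - (-56)*(-2) = 21 - 7*16 = 21 - 112 = -91)
d(R) = 32 + 1/(-2 + √2*R^(3/2)) (d(R) = (123 + 1/(-2 + √2*R^(3/2))) - 91 = 32 + 1/(-2 + √2*R^(3/2)))
(90166 - 49860/d(-520)) + 294512 = (90166 - 49860/(32 + 1/(-2 + √2*(-520)^(3/2)))) + 294512 = (90166 - 49860/(32 + 1/(-2 + √2*(-1040*I*√130)))) + 294512 = (90166 - 49860/(32 + 1/(-2 - 2080*I*√65))) + 294512 = 384678 - 49860/(32 + 1/(-2 - 2080*I*√65))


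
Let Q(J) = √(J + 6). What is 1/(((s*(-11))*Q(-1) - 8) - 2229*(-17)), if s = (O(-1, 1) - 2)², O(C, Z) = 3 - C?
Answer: 7577/287052709 + 44*√5/1435263545 ≈ 2.6464e-5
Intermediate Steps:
Q(J) = √(6 + J)
s = 4 (s = ((3 - 1*(-1)) - 2)² = ((3 + 1) - 2)² = (4 - 2)² = 2² = 4)
1/(((s*(-11))*Q(-1) - 8) - 2229*(-17)) = 1/(((4*(-11))*√(6 - 1) - 8) - 2229*(-17)) = 1/((-44*√5 - 8) + 37893) = 1/((-8 - 44*√5) + 37893) = 1/(37885 - 44*√5)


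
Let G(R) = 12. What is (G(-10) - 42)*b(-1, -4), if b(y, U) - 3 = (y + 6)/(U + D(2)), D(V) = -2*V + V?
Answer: -65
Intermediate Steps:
D(V) = -V
b(y, U) = 3 + (6 + y)/(-2 + U) (b(y, U) = 3 + (y + 6)/(U - 1*2) = 3 + (6 + y)/(U - 2) = 3 + (6 + y)/(-2 + U))
(G(-10) - 42)*b(-1, -4) = (12 - 42)*((-1 + 3*(-4))/(-2 - 4)) = -30*(-1 - 12)/(-6) = -(-5)*(-13) = -30*13/6 = -65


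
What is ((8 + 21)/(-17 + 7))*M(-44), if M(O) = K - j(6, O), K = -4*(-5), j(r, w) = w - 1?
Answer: -377/2 ≈ -188.50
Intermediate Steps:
j(r, w) = -1 + w
K = 20
M(O) = 21 - O (M(O) = 20 - (-1 + O) = 20 + (1 - O) = 21 - O)
((8 + 21)/(-17 + 7))*M(-44) = ((8 + 21)/(-17 + 7))*(21 - 1*(-44)) = (29/(-10))*(21 + 44) = (29*(-⅒))*65 = -29/10*65 = -377/2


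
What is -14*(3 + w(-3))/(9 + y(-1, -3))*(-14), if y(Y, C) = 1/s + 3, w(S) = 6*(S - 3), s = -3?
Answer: -2772/5 ≈ -554.40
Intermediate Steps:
w(S) = -18 + 6*S (w(S) = 6*(-3 + S) = -18 + 6*S)
y(Y, C) = 8/3 (y(Y, C) = 1/(-3) + 3 = -⅓ + 3 = 8/3)
-14*(3 + w(-3))/(9 + y(-1, -3))*(-14) = -14*(3 + (-18 + 6*(-3)))/(9 + 8/3)*(-14) = -14*(3 + (-18 - 18))/35/3*(-14) = -14*(3 - 36)*3/35*(-14) = -(-462)*3/35*(-14) = -14*(-99/35)*(-14) = (198/5)*(-14) = -2772/5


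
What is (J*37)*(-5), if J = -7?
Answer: 1295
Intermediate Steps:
(J*37)*(-5) = -7*37*(-5) = -259*(-5) = 1295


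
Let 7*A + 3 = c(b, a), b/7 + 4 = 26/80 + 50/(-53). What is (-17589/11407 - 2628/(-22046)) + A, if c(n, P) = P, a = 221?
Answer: 32576485/1096109 ≈ 29.720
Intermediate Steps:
b = -68537/2120 (b = -28 + 7*(26/80 + 50/(-53)) = -28 + 7*(26*(1/80) + 50*(-1/53)) = -28 + 7*(13/40 - 50/53) = -28 + 7*(-1311/2120) = -28 - 9177/2120 = -68537/2120 ≈ -32.329)
A = 218/7 (A = -3/7 + (⅐)*221 = -3/7 + 221/7 = 218/7 ≈ 31.143)
(-17589/11407 - 2628/(-22046)) + A = (-17589/11407 - 2628/(-22046)) + 218/7 = (-17589*1/11407 - 2628*(-1/22046)) + 218/7 = (-1599/1037 + 18/151) + 218/7 = -222783/156587 + 218/7 = 32576485/1096109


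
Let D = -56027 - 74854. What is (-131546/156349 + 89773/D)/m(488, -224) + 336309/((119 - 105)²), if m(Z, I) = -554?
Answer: 112135144637142283/65351962144644 ≈ 1715.9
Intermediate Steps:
D = -130881
(-131546/156349 + 89773/D)/m(488, -224) + 336309/((119 - 105)²) = (-131546/156349 + 89773/(-130881))/(-554) + 336309/((119 - 105)²) = (-131546*1/156349 + 89773*(-1/130881))*(-1/554) + 336309/(14²) = (-7738/9197 - 89773/130881)*(-1/554) + 336309/196 = -1838399459/1203712557*(-1/554) + 336309*(1/196) = 1838399459/666856756578 + 336309/196 = 112135144637142283/65351962144644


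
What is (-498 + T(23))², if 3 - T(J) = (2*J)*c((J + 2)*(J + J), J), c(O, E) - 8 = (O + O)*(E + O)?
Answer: 15401868094773169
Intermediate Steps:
c(O, E) = 8 + 2*O*(E + O) (c(O, E) = 8 + (O + O)*(E + O) = 8 + (2*O)*(E + O) = 8 + 2*O*(E + O))
T(J) = 3 - 2*J*(8 + 4*J²*(2 + J) + 8*J²*(2 + J)²) (T(J) = 3 - 2*J*(8 + 2*((J + 2)*(J + J))² + 2*J*((J + 2)*(J + J))) = 3 - 2*J*(8 + 2*((2 + J)*(2*J))² + 2*J*((2 + J)*(2*J))) = 3 - 2*J*(8 + 2*(2*J*(2 + J))² + 2*J*(2*J*(2 + J))) = 3 - 2*J*(8 + 2*(4*J²*(2 + J)²) + 4*J²*(2 + J)) = 3 - 2*J*(8 + 8*J²*(2 + J)² + 4*J²*(2 + J)) = 3 - 2*J*(8 + 4*J²*(2 + J) + 8*J²*(2 + J)²))
(-498 + T(23))² = (-498 + (3 - 80*23³ - 72*23⁴ - 16*23 - 16*23⁵))² = (-498 + (3 - 80*12167 - 72*279841 - 368 - 16*6436343))² = (-498 + (3 - 973360 - 20148552 - 368 - 102981488))² = (-498 - 124103765)² = (-124104263)² = 15401868094773169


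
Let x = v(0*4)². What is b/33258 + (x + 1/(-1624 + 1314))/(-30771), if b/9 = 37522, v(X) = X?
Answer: 536884105373/52874732430 ≈ 10.154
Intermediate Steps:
b = 337698 (b = 9*37522 = 337698)
x = 0 (x = (0*4)² = 0² = 0)
b/33258 + (x + 1/(-1624 + 1314))/(-30771) = 337698/33258 + (0 + 1/(-1624 + 1314))/(-30771) = 337698*(1/33258) + (0 + 1/(-310))*(-1/30771) = 56283/5543 + (0 - 1/310)*(-1/30771) = 56283/5543 - 1/310*(-1/30771) = 56283/5543 + 1/9539010 = 536884105373/52874732430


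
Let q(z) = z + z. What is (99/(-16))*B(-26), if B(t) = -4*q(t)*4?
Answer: -5148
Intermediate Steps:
q(z) = 2*z
B(t) = -32*t (B(t) = -8*t*4 = -32*t)
(99/(-16))*B(-26) = (99/(-16))*(-32*(-26)) = (99*(-1/16))*832 = -99/16*832 = -5148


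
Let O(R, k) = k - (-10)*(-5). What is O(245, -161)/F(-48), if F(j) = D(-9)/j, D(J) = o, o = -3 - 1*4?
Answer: -10128/7 ≈ -1446.9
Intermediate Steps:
O(R, k) = -50 + k (O(R, k) = k - 1*50 = k - 50 = -50 + k)
o = -7 (o = -3 - 4 = -7)
D(J) = -7
F(j) = -7/j
O(245, -161)/F(-48) = (-50 - 161)/((-7/(-48))) = -211/((-7*(-1/48))) = -211/7/48 = -211*48/7 = -10128/7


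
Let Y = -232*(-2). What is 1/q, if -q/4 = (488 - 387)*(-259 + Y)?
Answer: -1/82820 ≈ -1.2074e-5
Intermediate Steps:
Y = 464
q = -82820 (q = -4*(488 - 387)*(-259 + 464) = -404*205 = -4*20705 = -82820)
1/q = 1/(-82820) = -1/82820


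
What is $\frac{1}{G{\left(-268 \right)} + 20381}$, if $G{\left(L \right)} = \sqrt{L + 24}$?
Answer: $\frac{20381}{415385405} - \frac{2 i \sqrt{61}}{415385405} \approx 4.9065 \cdot 10^{-5} - 3.7605 \cdot 10^{-8} i$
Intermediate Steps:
$G{\left(L \right)} = \sqrt{24 + L}$
$\frac{1}{G{\left(-268 \right)} + 20381} = \frac{1}{\sqrt{24 - 268} + 20381} = \frac{1}{\sqrt{-244} + 20381} = \frac{1}{2 i \sqrt{61} + 20381} = \frac{1}{20381 + 2 i \sqrt{61}}$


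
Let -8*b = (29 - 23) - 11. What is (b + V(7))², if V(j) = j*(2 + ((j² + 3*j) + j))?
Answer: 19616041/64 ≈ 3.0650e+5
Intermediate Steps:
b = 5/8 (b = -((29 - 23) - 11)/8 = -(6 - 11)/8 = -⅛*(-5) = 5/8 ≈ 0.62500)
V(j) = j*(2 + j² + 4*j) (V(j) = j*(2 + (j² + 4*j)) = j*(2 + j² + 4*j))
(b + V(7))² = (5/8 + 7*(2 + 7² + 4*7))² = (5/8 + 7*(2 + 49 + 28))² = (5/8 + 7*79)² = (5/8 + 553)² = (4429/8)² = 19616041/64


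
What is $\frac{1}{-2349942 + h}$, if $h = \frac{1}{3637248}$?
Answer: $- \frac{3637248}{8547321839615} \approx -4.2554 \cdot 10^{-7}$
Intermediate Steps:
$h = \frac{1}{3637248} \approx 2.7493 \cdot 10^{-7}$
$\frac{1}{-2349942 + h} = \frac{1}{-2349942 + \frac{1}{3637248}} = \frac{1}{- \frac{8547321839615}{3637248}} = - \frac{3637248}{8547321839615}$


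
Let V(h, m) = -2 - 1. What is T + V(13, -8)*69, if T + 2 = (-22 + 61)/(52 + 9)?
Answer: -12710/61 ≈ -208.36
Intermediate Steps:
V(h, m) = -3
T = -83/61 (T = -2 + (-22 + 61)/(52 + 9) = -2 + 39/61 = -83/61 ≈ -1.3607)
T + V(13, -8)*69 = -83/61 - 3*69 = -83/61 - 207 = -12710/61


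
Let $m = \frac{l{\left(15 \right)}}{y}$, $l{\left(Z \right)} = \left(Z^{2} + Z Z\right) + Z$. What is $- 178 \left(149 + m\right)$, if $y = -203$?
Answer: $- \frac{5301196}{203} \approx -26114.0$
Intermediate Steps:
$l{\left(Z \right)} = Z + 2 Z^{2}$ ($l{\left(Z \right)} = \left(Z^{2} + Z^{2}\right) + Z = 2 Z^{2} + Z = Z + 2 Z^{2}$)
$m = - \frac{465}{203}$ ($m = \frac{15 \left(1 + 2 \cdot 15\right)}{-203} = 15 \left(1 + 30\right) \left(- \frac{1}{203}\right) = 15 \cdot 31 \left(- \frac{1}{203}\right) = 465 \left(- \frac{1}{203}\right) = - \frac{465}{203} \approx -2.2906$)
$- 178 \left(149 + m\right) = - 178 \left(149 - \frac{465}{203}\right) = \left(-178\right) \frac{29782}{203} = - \frac{5301196}{203}$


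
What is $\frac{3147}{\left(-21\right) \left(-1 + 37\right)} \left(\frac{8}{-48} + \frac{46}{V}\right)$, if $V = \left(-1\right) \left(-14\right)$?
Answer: $- \frac{137419}{10584} \approx -12.984$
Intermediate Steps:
$V = 14$
$\frac{3147}{\left(-21\right) \left(-1 + 37\right)} \left(\frac{8}{-48} + \frac{46}{V}\right) = \frac{3147}{\left(-21\right) \left(-1 + 37\right)} \left(\frac{8}{-48} + \frac{46}{14}\right) = \frac{3147}{\left(-21\right) 36} \left(8 \left(- \frac{1}{48}\right) + 46 \cdot \frac{1}{14}\right) = \frac{3147}{-756} \left(- \frac{1}{6} + \frac{23}{7}\right) = 3147 \left(- \frac{1}{756}\right) \frac{131}{42} = \left(- \frac{1049}{252}\right) \frac{131}{42} = - \frac{137419}{10584}$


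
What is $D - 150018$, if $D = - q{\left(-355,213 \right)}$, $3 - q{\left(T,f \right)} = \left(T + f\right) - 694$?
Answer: $-150857$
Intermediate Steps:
$q{\left(T,f \right)} = 697 - T - f$ ($q{\left(T,f \right)} = 3 - \left(\left(T + f\right) - 694\right) = 3 - \left(-694 + T + f\right) = 697 - T - f$)
$D = -839$ ($D = - (697 - -355 - 213) = - (697 + 355 - 213) = \left(-1\right) 839 = -839$)
$D - 150018 = -839 - 150018 = -150857$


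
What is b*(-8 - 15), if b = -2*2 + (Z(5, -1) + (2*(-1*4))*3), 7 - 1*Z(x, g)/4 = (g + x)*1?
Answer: 368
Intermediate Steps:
Z(x, g) = 28 - 4*g - 4*x (Z(x, g) = 28 - 4*(g + x) = 28 + (-4*g - 4*x) = 28 - 4*g - 4*x)
b = -16 (b = -2*2 + ((28 - 4*(-1) - 4*5) + (2*(-1*4))*3) = -4 + ((28 + 4 - 20) + (2*(-4))*3) = -4 + (12 - 8*3) = -4 + (12 - 24) = -4 - 12 = -16)
b*(-8 - 15) = -16*(-8 - 15) = -16*(-23) = 368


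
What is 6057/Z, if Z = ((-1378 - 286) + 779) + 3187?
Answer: 6057/2302 ≈ 2.6312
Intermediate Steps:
Z = 2302 (Z = (-1664 + 779) + 3187 = -885 + 3187 = 2302)
6057/Z = 6057/2302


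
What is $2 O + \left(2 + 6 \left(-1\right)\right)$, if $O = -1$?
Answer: $-6$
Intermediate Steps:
$2 O + \left(2 + 6 \left(-1\right)\right) = 2 \left(-1\right) + \left(2 + 6 \left(-1\right)\right) = -2 + \left(2 - 6\right) = -2 - 4 = -6$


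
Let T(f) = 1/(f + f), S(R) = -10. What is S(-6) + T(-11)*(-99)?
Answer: -11/2 ≈ -5.5000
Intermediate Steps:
T(f) = 1/(2*f)
S(-6) + T(-11)*(-99) = -10 + ((½)/(-11))*(-99) = -10 + ((½)*(-1/11))*(-99) = -10 - 1/22*(-99) = -10 + 9/2 = -11/2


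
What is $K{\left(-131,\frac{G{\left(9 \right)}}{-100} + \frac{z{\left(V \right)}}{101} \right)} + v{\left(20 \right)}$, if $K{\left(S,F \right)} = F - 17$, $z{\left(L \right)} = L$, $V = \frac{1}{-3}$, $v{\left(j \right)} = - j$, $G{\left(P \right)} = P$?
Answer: $- \frac{1123927}{30300} \approx -37.093$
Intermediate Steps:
$V = - \frac{1}{3} \approx -0.33333$
$K{\left(S,F \right)} = -17 + F$
$K{\left(-131,\frac{G{\left(9 \right)}}{-100} + \frac{z{\left(V \right)}}{101} \right)} + v{\left(20 \right)} = \left(-17 + \left(\frac{9}{-100} - \frac{1}{3 \cdot 101}\right)\right) - 20 = \left(-17 + \left(9 \left(- \frac{1}{100}\right) - \frac{1}{303}\right)\right) - 20 = \left(-17 - \frac{2827}{30300}\right) - 20 = - \frac{517927}{30300} - 20 = - \frac{1123927}{30300}$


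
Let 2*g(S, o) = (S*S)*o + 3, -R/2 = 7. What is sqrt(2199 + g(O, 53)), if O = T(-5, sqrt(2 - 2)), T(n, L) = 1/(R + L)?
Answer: sqrt(1725298)/28 ≈ 46.911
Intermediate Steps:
R = -14 (R = -2*7 = -14)
T(n, L) = 1/(-14 + L)
O = -1/14 (O = 1/(-14 + sqrt(2 - 2)) = 1/(-14 + sqrt(0)) = 1/(-14 + 0) = 1/(-14) = -1/14 ≈ -0.071429)
g(S, o) = 3/2 + o*S**2/2 (g(S, o) = ((S*S)*o + 3)/2 = (S**2*o + 3)/2 = (o*S**2 + 3)/2 = (3 + o*S**2)/2 = 3/2 + o*S**2/2)
sqrt(2199 + g(O, 53)) = sqrt(2199 + (3/2 + (1/2)*53*(-1/14)**2)) = sqrt(2199 + (3/2 + (1/2)*53*(1/196))) = sqrt(2199 + (3/2 + 53/392)) = sqrt(2199 + 641/392) = sqrt(862649/392) = sqrt(1725298)/28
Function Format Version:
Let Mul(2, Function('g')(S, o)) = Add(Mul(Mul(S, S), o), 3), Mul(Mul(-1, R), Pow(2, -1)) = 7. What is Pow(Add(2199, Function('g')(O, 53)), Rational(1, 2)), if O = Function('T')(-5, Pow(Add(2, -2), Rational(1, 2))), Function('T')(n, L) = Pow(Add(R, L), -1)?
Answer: Mul(Rational(1, 28), Pow(1725298, Rational(1, 2))) ≈ 46.911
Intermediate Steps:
R = -14 (R = Mul(-2, 7) = -14)
Function('T')(n, L) = Pow(Add(-14, L), -1)
O = Rational(-1, 14) (O = Pow(Add(-14, Pow(Add(2, -2), Rational(1, 2))), -1) = Pow(Add(-14, Pow(0, Rational(1, 2))), -1) = Pow(Add(-14, 0), -1) = Pow(-14, -1) = Rational(-1, 14) ≈ -0.071429)
Function('g')(S, o) = Add(Rational(3, 2), Mul(Rational(1, 2), o, Pow(S, 2))) (Function('g')(S, o) = Mul(Rational(1, 2), Add(Mul(Mul(S, S), o), 3)) = Mul(Rational(1, 2), Add(Mul(Pow(S, 2), o), 3)) = Mul(Rational(1, 2), Add(Mul(o, Pow(S, 2)), 3)) = Mul(Rational(1, 2), Add(3, Mul(o, Pow(S, 2)))) = Add(Rational(3, 2), Mul(Rational(1, 2), o, Pow(S, 2))))
Pow(Add(2199, Function('g')(O, 53)), Rational(1, 2)) = Pow(Add(2199, Add(Rational(3, 2), Mul(Rational(1, 2), 53, Pow(Rational(-1, 14), 2)))), Rational(1, 2)) = Pow(Add(2199, Add(Rational(3, 2), Mul(Rational(1, 2), 53, Rational(1, 196)))), Rational(1, 2)) = Pow(Add(2199, Add(Rational(3, 2), Rational(53, 392))), Rational(1, 2)) = Pow(Add(2199, Rational(641, 392)), Rational(1, 2)) = Pow(Rational(862649, 392), Rational(1, 2)) = Mul(Rational(1, 28), Pow(1725298, Rational(1, 2)))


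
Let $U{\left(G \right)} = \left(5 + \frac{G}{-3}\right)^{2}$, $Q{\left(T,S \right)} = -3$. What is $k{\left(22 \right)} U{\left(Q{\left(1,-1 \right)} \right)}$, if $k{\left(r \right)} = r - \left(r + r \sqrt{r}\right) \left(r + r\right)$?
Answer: $-34056 - 34848 \sqrt{22} \approx -1.9751 \cdot 10^{5}$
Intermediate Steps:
$k{\left(r \right)} = r - 2 r \left(r + r^{\frac{3}{2}}\right)$ ($k{\left(r \right)} = r - \left(r + r^{\frac{3}{2}}\right) 2 r = r - 2 r \left(r + r^{\frac{3}{2}}\right)$)
$U{\left(G \right)} = \left(5 - \frac{G}{3}\right)^{2}$ ($U{\left(G \right)} = \left(5 + G \left(- \frac{1}{3}\right)\right)^{2} = \left(5 - \frac{G}{3}\right)^{2}$)
$k{\left(22 \right)} U{\left(Q{\left(1,-1 \right)} \right)} = \left(22 - 2 \cdot 22^{2} - 2 \cdot 22^{\frac{5}{2}}\right) \frac{\left(-15 - 3\right)^{2}}{9} = \left(22 - 968 - 2 \cdot 484 \sqrt{22}\right) \frac{\left(-18\right)^{2}}{9} = \left(22 - 968 - 968 \sqrt{22}\right) \frac{1}{9} \cdot 324 = \left(-946 - 968 \sqrt{22}\right) 36 = -34056 - 34848 \sqrt{22}$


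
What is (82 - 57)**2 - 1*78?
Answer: 547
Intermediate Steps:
(82 - 57)**2 - 1*78 = 25**2 - 78 = 625 - 78 = 547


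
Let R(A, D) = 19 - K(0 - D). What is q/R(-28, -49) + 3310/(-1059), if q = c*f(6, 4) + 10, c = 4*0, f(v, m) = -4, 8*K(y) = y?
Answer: -256210/109077 ≈ -2.3489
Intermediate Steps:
K(y) = y/8
R(A, D) = 19 + D/8 (R(A, D) = 19 - (0 - D)/8 = 19 - (-D)/8 = 19 - (-1)*D/8 = 19 + D/8)
c = 0
q = 10 (q = 0*(-4) + 10 = 0 + 10 = 10)
q/R(-28, -49) + 3310/(-1059) = 10/(19 + (1/8)*(-49)) + 3310/(-1059) = 10/(19 - 49/8) + 3310*(-1/1059) = 10/(103/8) - 3310/1059 = 10*(8/103) - 3310/1059 = 80/103 - 3310/1059 = -256210/109077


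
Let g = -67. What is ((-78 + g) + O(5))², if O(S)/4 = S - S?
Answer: 21025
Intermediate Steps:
O(S) = 0 (O(S) = 4*(S - S) = 4*0 = 0)
((-78 + g) + O(5))² = ((-78 - 67) + 0)² = (-145 + 0)² = (-145)² = 21025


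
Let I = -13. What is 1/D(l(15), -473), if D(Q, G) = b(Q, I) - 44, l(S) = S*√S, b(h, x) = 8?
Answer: -1/36 ≈ -0.027778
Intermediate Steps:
l(S) = S^(3/2)
D(Q, G) = -36 (D(Q, G) = 8 - 44 = -36)
1/D(l(15), -473) = 1/(-36) = -1/36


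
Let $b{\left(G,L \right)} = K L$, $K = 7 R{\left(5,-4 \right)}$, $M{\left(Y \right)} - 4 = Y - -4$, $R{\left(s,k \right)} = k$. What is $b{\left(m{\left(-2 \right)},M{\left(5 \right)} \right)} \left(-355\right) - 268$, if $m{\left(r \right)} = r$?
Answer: $128952$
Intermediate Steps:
$M{\left(Y \right)} = 8 + Y$ ($M{\left(Y \right)} = 4 + \left(Y - -4\right) = 4 + \left(Y + 4\right) = 4 + \left(4 + Y\right) = 8 + Y$)
$K = -28$ ($K = 7 \left(-4\right) = -28$)
$b{\left(G,L \right)} = - 28 L$
$b{\left(m{\left(-2 \right)},M{\left(5 \right)} \right)} \left(-355\right) - 268 = - 28 \left(8 + 5\right) \left(-355\right) - 268 = \left(-28\right) 13 \left(-355\right) - 268 = \left(-364\right) \left(-355\right) - 268 = 129220 - 268 = 128952$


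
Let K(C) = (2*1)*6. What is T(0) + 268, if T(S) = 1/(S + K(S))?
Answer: 3217/12 ≈ 268.08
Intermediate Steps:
K(C) = 12 (K(C) = 2*6 = 12)
T(S) = 1/(12 + S) (T(S) = 1/(S + 12) = 1/(12 + S))
T(0) + 268 = 1/(12 + 0) + 268 = 1/12 + 268 = 3217/12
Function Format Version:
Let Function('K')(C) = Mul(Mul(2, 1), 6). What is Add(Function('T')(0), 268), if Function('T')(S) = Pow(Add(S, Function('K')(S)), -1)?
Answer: Rational(3217, 12) ≈ 268.08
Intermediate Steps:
Function('K')(C) = 12 (Function('K')(C) = Mul(2, 6) = 12)
Function('T')(S) = Pow(Add(12, S), -1) (Function('T')(S) = Pow(Add(S, 12), -1) = Pow(Add(12, S), -1))
Add(Function('T')(0), 268) = Add(Pow(Add(12, 0), -1), 268) = Add(Pow(12, -1), 268) = Add(Rational(1, 12), 268) = Rational(3217, 12)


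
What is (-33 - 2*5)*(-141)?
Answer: 6063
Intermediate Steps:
(-33 - 2*5)*(-141) = (-33 - 10)*(-141) = -43*(-141) = 6063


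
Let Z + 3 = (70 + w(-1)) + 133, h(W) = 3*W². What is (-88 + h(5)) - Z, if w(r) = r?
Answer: -212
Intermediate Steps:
Z = 199 (Z = -3 + ((70 - 1) + 133) = -3 + (69 + 133) = -3 + 202 = 199)
(-88 + h(5)) - Z = (-88 + 3*5²) - 1*199 = (-88 + 3*25) - 199 = (-88 + 75) - 199 = -13 - 199 = -212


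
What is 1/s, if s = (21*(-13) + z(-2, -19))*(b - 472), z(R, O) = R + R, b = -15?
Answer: 1/134899 ≈ 7.4129e-6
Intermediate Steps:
z(R, O) = 2*R
s = 134899 (s = (21*(-13) + 2*(-2))*(-15 - 472) = (-273 - 4)*(-487) = -277*(-487) = 134899)
1/s = 1/134899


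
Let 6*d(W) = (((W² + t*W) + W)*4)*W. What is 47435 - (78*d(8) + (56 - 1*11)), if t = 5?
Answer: 798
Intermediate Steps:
d(W) = W*(4*W² + 24*W)/6 (d(W) = ((((W² + 5*W) + W)*4)*W)/6 = (((W² + 6*W)*4)*W)/6 = ((4*W² + 24*W)*W)/6 = (W*(4*W² + 24*W))/6 = W*(4*W² + 24*W)/6)
47435 - (78*d(8) + (56 - 1*11)) = 47435 - (78*((⅔)*8²*(6 + 8)) + (56 - 1*11)) = 47435 - (78*((⅔)*64*14) + (56 - 11)) = 47435 - (78*(1792/3) + 45) = 47435 - (46592 + 45) = 47435 - 1*46637 = 47435 - 46637 = 798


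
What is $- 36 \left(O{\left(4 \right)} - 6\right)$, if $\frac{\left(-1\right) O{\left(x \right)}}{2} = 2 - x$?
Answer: $72$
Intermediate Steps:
$O{\left(x \right)} = -4 + 2 x$ ($O{\left(x \right)} = - 2 \left(2 - x\right) = -4 + 2 x$)
$- 36 \left(O{\left(4 \right)} - 6\right) = - 36 \left(\left(-4 + 2 \cdot 4\right) - 6\right) = - 36 \left(\left(-4 + 8\right) - 6\right) = - 36 \left(4 - 6\right) = \left(-36\right) \left(-2\right) = 72$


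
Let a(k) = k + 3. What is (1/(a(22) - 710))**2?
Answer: 1/469225 ≈ 2.1312e-6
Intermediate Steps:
a(k) = 3 + k
(1/(a(22) - 710))**2 = (1/((3 + 22) - 710))**2 = (1/(25 - 710))**2 = (1/(-685))**2 = (-1/685)**2 = 1/469225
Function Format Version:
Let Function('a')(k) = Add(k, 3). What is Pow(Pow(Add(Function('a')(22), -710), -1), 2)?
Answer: Rational(1, 469225) ≈ 2.1312e-6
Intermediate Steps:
Function('a')(k) = Add(3, k)
Pow(Pow(Add(Function('a')(22), -710), -1), 2) = Pow(Pow(Add(Add(3, 22), -710), -1), 2) = Pow(Pow(Add(25, -710), -1), 2) = Pow(Pow(-685, -1), 2) = Pow(Rational(-1, 685), 2) = Rational(1, 469225)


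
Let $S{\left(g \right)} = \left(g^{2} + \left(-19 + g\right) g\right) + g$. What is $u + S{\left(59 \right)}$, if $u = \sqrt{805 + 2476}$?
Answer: $5900 + \sqrt{3281} \approx 5957.3$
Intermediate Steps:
$u = \sqrt{3281} \approx 57.28$
$S{\left(g \right)} = g + g^{2} + g \left(-19 + g\right)$ ($S{\left(g \right)} = \left(g^{2} + g \left(-19 + g\right)\right) + g = g + g^{2} + g \left(-19 + g\right)$)
$u + S{\left(59 \right)} = \sqrt{3281} + 2 \cdot 59 \left(-9 + 59\right) = \sqrt{3281} + 2 \cdot 59 \cdot 50 = \sqrt{3281} + 5900 = 5900 + \sqrt{3281}$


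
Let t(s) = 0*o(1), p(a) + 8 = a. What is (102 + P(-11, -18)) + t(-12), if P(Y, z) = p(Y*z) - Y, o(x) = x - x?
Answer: 303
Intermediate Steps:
o(x) = 0
p(a) = -8 + a
t(s) = 0 (t(s) = 0*0 = 0)
P(Y, z) = -8 - Y + Y*z (P(Y, z) = (-8 + Y*z) - Y = -8 - Y + Y*z)
(102 + P(-11, -18)) + t(-12) = (102 + (-8 - 1*(-11) - 11*(-18))) + 0 = (102 + (-8 + 11 + 198)) + 0 = (102 + 201) + 0 = 303 + 0 = 303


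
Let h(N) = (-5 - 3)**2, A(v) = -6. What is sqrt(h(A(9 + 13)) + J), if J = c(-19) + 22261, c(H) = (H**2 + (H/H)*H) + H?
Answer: 2*sqrt(5662) ≈ 150.49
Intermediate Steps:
h(N) = 64 (h(N) = (-8)**2 = 64)
c(H) = H**2 + 2*H (c(H) = (H**2 + 1*H) + H = (H**2 + H) + H = (H + H**2) + H = H**2 + 2*H)
J = 22584 (J = -19*(2 - 19) + 22261 = -19*(-17) + 22261 = 323 + 22261 = 22584)
sqrt(h(A(9 + 13)) + J) = sqrt(64 + 22584) = sqrt(22648) = 2*sqrt(5662)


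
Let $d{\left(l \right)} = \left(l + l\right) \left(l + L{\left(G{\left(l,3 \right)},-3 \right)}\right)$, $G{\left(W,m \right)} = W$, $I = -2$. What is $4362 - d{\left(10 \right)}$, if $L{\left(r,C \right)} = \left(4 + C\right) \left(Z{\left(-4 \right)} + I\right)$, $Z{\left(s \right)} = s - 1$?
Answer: $4302$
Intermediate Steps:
$Z{\left(s \right)} = -1 + s$ ($Z{\left(s \right)} = s - 1 = -1 + s$)
$L{\left(r,C \right)} = -28 - 7 C$ ($L{\left(r,C \right)} = \left(4 + C\right) \left(\left(-1 - 4\right) - 2\right) = \left(4 + C\right) \left(-5 - 2\right) = \left(4 + C\right) \left(-7\right) = -28 - 7 C$)
$d{\left(l \right)} = 2 l \left(-7 + l\right)$ ($d{\left(l \right)} = \left(l + l\right) \left(l - 7\right) = 2 l \left(l + \left(-28 + 21\right)\right) = 2 l \left(l - 7\right) = 2 l \left(-7 + l\right)$)
$4362 - d{\left(10 \right)} = 4362 - 2 \cdot 10 \left(-7 + 10\right) = 4362 - 2 \cdot 10 \cdot 3 = 4362 - 60 = 4302$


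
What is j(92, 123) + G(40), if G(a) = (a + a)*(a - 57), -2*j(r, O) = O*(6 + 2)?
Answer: -1852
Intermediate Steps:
j(r, O) = -4*O (j(r, O) = -O*(6 + 2)/2 = -O*8/2 = -4*O)
G(a) = 2*a*(-57 + a) (G(a) = (2*a)*(-57 + a) = 2*a*(-57 + a))
j(92, 123) + G(40) = -4*123 + 2*40*(-57 + 40) = -492 + 2*40*(-17) = -492 - 1360 = -1852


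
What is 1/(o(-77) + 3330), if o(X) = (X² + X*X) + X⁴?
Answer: 1/35168229 ≈ 2.8435e-8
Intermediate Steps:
o(X) = X⁴ + 2*X² (o(X) = (X² + X²) + X⁴ = 2*X² + X⁴ = X⁴ + 2*X²)
1/(o(-77) + 3330) = 1/((-77)²*(2 + (-77)²) + 3330) = 1/(5929*(2 + 5929) + 3330) = 1/(5929*5931 + 3330) = 1/(35164899 + 3330) = 1/35168229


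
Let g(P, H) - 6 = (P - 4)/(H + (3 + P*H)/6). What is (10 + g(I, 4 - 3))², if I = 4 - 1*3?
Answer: 5041/25 ≈ 201.64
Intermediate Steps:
I = 1 (I = 4 - 3 = 1)
g(P, H) = 6 + (-4 + P)/(½ + H + H*P/6) (g(P, H) = 6 + (P - 4)/(H + (3 + P*H)/6) = 6 + (-4 + P)/(H + (3 + H*P)*(⅙)) = 6 + (-4 + P)/(H + (½ + H*P/6)) = 6 + (-4 + P)/(½ + H + H*P/6))
(10 + g(I, 4 - 3))² = (10 + 6*(-1 + 1 + 6*(4 - 3) + (4 - 3)*1)/(3 + 6*(4 - 3) + (4 - 3)*1))² = (10 + 6*(-1 + 1 + 6*1 + 1*1)/(3 + 6*1 + 1*1))² = (10 + 6*(-1 + 1 + 6 + 1)/(3 + 6 + 1))² = (10 + 6*7/10)² = (10 + 6*(⅒)*7)² = (10 + 21/5)² = (71/5)² = 5041/25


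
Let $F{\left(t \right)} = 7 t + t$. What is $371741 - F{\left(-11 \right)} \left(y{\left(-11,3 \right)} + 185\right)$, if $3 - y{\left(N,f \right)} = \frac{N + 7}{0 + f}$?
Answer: $\frac{1165207}{3} \approx 3.884 \cdot 10^{5}$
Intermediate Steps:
$y{\left(N,f \right)} = 3 - \frac{7 + N}{f}$ ($y{\left(N,f \right)} = 3 - \frac{N + 7}{0 + f} = 3 - \frac{7 + N}{f}$)
$F{\left(t \right)} = 8 t$
$371741 - F{\left(-11 \right)} \left(y{\left(-11,3 \right)} + 185\right) = 371741 - 8 \left(-11\right) \left(\frac{-7 - -11 + 3 \cdot 3}{3} + 185\right) = 371741 - - 88 \left(\frac{-7 + 11 + 9}{3} + 185\right) = 371741 - - 88 \left(\frac{1}{3} \cdot 13 + 185\right) = 371741 - - 88 \left(\frac{13}{3} + 185\right) = 371741 - \left(-88\right) \frac{568}{3} = 371741 - - \frac{49984}{3} = 371741 + \frac{49984}{3} = \frac{1165207}{3}$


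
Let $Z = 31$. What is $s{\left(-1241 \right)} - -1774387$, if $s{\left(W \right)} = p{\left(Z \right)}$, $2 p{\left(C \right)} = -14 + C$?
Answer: $\frac{3548791}{2} \approx 1.7744 \cdot 10^{6}$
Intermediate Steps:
$p{\left(C \right)} = -7 + \frac{C}{2}$ ($p{\left(C \right)} = \frac{-14 + C}{2} = -7 + \frac{C}{2}$)
$s{\left(W \right)} = \frac{17}{2}$ ($s{\left(W \right)} = -7 + \frac{1}{2} \cdot 31 = -7 + \frac{31}{2} = \frac{17}{2}$)
$s{\left(-1241 \right)} - -1774387 = \frac{17}{2} - -1774387 = \frac{17}{2} + 1774387 = \frac{3548791}{2}$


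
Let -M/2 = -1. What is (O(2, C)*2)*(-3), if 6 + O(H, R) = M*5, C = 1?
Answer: -24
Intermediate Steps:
M = 2 (M = -2*(-1) = 2)
O(H, R) = 4 (O(H, R) = -6 + 2*5 = -6 + 10 = 4)
(O(2, C)*2)*(-3) = (4*2)*(-3) = 8*(-3) = -24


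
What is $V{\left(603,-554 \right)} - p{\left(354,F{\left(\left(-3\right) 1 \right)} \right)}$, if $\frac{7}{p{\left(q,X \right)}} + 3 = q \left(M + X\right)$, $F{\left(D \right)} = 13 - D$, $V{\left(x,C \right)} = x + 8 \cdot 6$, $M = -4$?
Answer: $\frac{2763488}{4245} \approx 651.0$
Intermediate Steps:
$V{\left(x,C \right)} = 48 + x$ ($V{\left(x,C \right)} = x + 48 = 48 + x$)
$p{\left(q,X \right)} = \frac{7}{-3 + q \left(-4 + X\right)}$
$V{\left(603,-554 \right)} - p{\left(354,F{\left(\left(-3\right) 1 \right)} \right)} = \left(48 + 603\right) - \frac{7}{-3 - 1416 + \left(13 - \left(-3\right) 1\right) 354} = 651 - \frac{7}{-3 - 1416 + \left(13 - -3\right) 354} = 651 - \frac{7}{-3 - 1416 + \left(13 + 3\right) 354} = 651 - \frac{7}{-3 - 1416 + 16 \cdot 354} = 651 - \frac{7}{-3 - 1416 + 5664} = 651 - \frac{7}{4245} = \frac{2763488}{4245}$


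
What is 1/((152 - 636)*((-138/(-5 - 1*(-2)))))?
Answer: -1/22264 ≈ -4.4916e-5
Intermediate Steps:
1/((152 - 636)*((-138/(-5 - 1*(-2))))) = 1/((-484)*((-138/(-5 + 2)))) = -1/(484*((-138/(-3)))) = -1/(484*((-138*(-⅓)))) = -1/484/46 = -1/484*1/46 = -1/22264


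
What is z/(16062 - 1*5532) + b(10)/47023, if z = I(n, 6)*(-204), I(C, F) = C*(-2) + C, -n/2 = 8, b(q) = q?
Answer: -25562962/82525365 ≈ -0.30976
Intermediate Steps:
n = -16 (n = -2*8 = -16)
I(C, F) = -C (I(C, F) = -2*C + C = -C)
z = -3264 (z = -1*(-16)*(-204) = 16*(-204) = -3264)
z/(16062 - 1*5532) + b(10)/47023 = -3264/(16062 - 1*5532) + 10/47023 = -3264/(16062 - 5532) + 10*(1/47023) = -3264/10530 + 10/47023 = -3264*1/10530 + 10/47023 = -544/1755 + 10/47023 = -25562962/82525365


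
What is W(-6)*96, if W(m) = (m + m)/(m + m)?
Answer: 96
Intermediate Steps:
W(m) = 1 (W(m) = (2*m)/((2*m)) = (2*m)*(1/(2*m)) = 1)
W(-6)*96 = 1*96 = 96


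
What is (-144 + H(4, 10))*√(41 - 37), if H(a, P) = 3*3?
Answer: -270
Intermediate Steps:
H(a, P) = 9
(-144 + H(4, 10))*√(41 - 37) = (-144 + 9)*√(41 - 37) = -135*√4 = -135*2 = -270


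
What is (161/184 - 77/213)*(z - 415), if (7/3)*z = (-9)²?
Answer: -166375/852 ≈ -195.28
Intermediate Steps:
z = 243/7 (z = (3/7)*(-9)² = (3/7)*81 = 243/7 ≈ 34.714)
(161/184 - 77/213)*(z - 415) = (161/184 - 77/213)*(243/7 - 415) = (161*(1/184) - 77*1/213)*(-2662/7) = (7/8 - 77/213)*(-2662/7) = (875/1704)*(-2662/7) = -166375/852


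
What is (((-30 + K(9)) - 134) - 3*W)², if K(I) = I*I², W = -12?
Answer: 361201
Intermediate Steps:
K(I) = I³
(((-30 + K(9)) - 134) - 3*W)² = (((-30 + 9³) - 134) - 3*(-12))² = (((-30 + 729) - 134) + 36)² = ((699 - 134) + 36)² = (565 + 36)² = 601² = 361201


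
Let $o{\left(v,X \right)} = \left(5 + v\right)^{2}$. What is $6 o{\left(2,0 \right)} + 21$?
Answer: $315$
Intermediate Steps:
$6 o{\left(2,0 \right)} + 21 = 6 \left(5 + 2\right)^{2} + 21 = 6 \cdot 7^{2} + 21 = 6 \cdot 49 + 21 = 294 + 21 = 315$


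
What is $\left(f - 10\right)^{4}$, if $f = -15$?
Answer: $390625$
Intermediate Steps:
$\left(f - 10\right)^{4} = \left(-15 - 10\right)^{4} = \left(-25\right)^{4} = 390625$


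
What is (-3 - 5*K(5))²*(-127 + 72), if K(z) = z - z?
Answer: -495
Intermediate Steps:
K(z) = 0
(-3 - 5*K(5))²*(-127 + 72) = (-3 - 5*0)²*(-127 + 72) = (-3 + 0)²*(-55) = (-3)²*(-55) = 9*(-55) = -495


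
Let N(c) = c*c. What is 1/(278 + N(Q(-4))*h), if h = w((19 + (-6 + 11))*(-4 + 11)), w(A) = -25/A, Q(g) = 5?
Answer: 168/46079 ≈ 0.0036459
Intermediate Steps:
h = -25/168 (h = -25*1/((-4 + 11)*(19 + (-6 + 11))) = -25*1/(7*(19 + 5)) = -25/(24*7) = -25/168 ≈ -0.14881)
N(c) = c**2
1/(278 + N(Q(-4))*h) = 1/(278 + 5**2*(-25/168)) = 1/(278 + 25*(-25/168)) = 1/(278 - 625/168) = 1/(46079/168) = 168/46079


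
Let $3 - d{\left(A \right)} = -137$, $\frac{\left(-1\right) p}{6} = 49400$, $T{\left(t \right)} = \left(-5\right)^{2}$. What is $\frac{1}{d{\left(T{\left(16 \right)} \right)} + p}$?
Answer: $- \frac{1}{296260} \approx -3.3754 \cdot 10^{-6}$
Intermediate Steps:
$T{\left(t \right)} = 25$
$p = -296400$ ($p = \left(-6\right) 49400 = -296400$)
$d{\left(A \right)} = 140$ ($d{\left(A \right)} = 3 - -137 = 3 + 137 = 140$)
$\frac{1}{d{\left(T{\left(16 \right)} \right)} + p} = \frac{1}{140 - 296400} = \frac{1}{-296260} = - \frac{1}{296260}$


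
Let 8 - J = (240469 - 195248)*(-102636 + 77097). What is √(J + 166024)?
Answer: √1155065151 ≈ 33986.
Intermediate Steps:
J = 1154899127 (J = 8 - (240469 - 195248)*(-102636 + 77097) = 8 - 45221*(-25539) = 8 - 1*(-1154899119) = 8 + 1154899119 = 1154899127)
√(J + 166024) = √(1154899127 + 166024) = √1155065151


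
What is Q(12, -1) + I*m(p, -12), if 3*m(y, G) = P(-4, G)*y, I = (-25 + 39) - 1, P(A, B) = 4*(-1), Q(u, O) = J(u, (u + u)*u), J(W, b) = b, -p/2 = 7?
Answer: 1592/3 ≈ 530.67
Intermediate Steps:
p = -14 (p = -2*7 = -14)
Q(u, O) = 2*u² (Q(u, O) = (u + u)*u = (2*u)*u = 2*u²)
P(A, B) = -4
I = 13 (I = 14 - 1 = 13)
m(y, G) = -4*y/3 (m(y, G) = (-4*y)/3 = -4*y/3)
Q(12, -1) + I*m(p, -12) = 2*12² + 13*(-4/3*(-14)) = 2*144 + 13*(56/3) = 288 + 728/3 = 1592/3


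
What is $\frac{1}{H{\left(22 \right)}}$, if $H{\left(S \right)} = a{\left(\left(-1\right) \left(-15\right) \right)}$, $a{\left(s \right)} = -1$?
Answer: $-1$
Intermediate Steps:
$H{\left(S \right)} = -1$
$\frac{1}{H{\left(22 \right)}} = \frac{1}{-1} = -1$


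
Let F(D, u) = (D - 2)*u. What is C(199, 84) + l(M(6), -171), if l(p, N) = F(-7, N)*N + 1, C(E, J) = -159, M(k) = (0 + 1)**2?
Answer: -263327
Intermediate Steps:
M(k) = 1 (M(k) = 1**2 = 1)
F(D, u) = u*(-2 + D) (F(D, u) = (-2 + D)*u = u*(-2 + D))
l(p, N) = 1 - 9*N**2 (l(p, N) = (N*(-2 - 7))*N + 1 = (N*(-9))*N + 1 = (-9*N)*N + 1 = -9*N**2 + 1 = 1 - 9*N**2)
C(199, 84) + l(M(6), -171) = -159 + (1 - 9*(-171)**2) = -159 + (1 - 9*29241) = -159 + (1 - 263169) = -159 - 263168 = -263327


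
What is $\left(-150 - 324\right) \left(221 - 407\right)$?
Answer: $88164$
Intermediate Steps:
$\left(-150 - 324\right) \left(221 - 407\right) = \left(-474\right) \left(-186\right) = 88164$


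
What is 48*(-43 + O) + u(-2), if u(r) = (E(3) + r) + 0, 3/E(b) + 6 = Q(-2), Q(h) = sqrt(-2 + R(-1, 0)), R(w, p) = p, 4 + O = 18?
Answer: -26495/19 - 3*I*sqrt(2)/38 ≈ -1394.5 - 0.11165*I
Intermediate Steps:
O = 14 (O = -4 + 18 = 14)
Q(h) = I*sqrt(2) (Q(h) = sqrt(-2 + 0) = sqrt(-2) = I*sqrt(2))
E(b) = 3/(-6 + I*sqrt(2))
u(r) = -9/19 + r - 3*I*sqrt(2)/38 (u(r) = ((-9/19 - 3*I*sqrt(2)/38) + r) + 0 = (-9/19 + r - 3*I*sqrt(2)/38) + 0 = -9/19 + r - 3*I*sqrt(2)/38)
48*(-43 + O) + u(-2) = 48*(-43 + 14) + (-9/19 - 2 - 3*I*sqrt(2)/38) = 48*(-29) + (-47/19 - 3*I*sqrt(2)/38) = -1392 + (-47/19 - 3*I*sqrt(2)/38) = -26495/19 - 3*I*sqrt(2)/38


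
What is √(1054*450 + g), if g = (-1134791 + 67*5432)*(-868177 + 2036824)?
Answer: 3*I*√100094173301 ≈ 9.4913e+5*I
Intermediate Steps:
g = -900848034009 (g = (-1134791 + 363944)*1168647 = -770847*1168647 = -900848034009)
√(1054*450 + g) = √(1054*450 - 900848034009) = √(474300 - 900848034009) = √(-900847559709) = 3*I*√100094173301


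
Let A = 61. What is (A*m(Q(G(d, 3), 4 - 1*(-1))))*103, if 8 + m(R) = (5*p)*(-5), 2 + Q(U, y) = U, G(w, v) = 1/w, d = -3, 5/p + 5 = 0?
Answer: 106811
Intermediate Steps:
p = -1 (p = 5/(-5 + 0) = 5/(-5) = 5*(-⅕) = -1)
Q(U, y) = -2 + U
m(R) = 17 (m(R) = -8 + (5*(-1))*(-5) = -8 - 5*(-5) = -8 + 25 = 17)
(A*m(Q(G(d, 3), 4 - 1*(-1))))*103 = (61*17)*103 = 1037*103 = 106811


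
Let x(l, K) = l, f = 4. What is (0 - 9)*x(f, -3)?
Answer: -36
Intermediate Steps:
(0 - 9)*x(f, -3) = (0 - 9)*4 = -9*4 = -36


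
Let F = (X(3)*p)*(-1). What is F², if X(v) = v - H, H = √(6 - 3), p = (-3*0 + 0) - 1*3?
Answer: 108 - 54*√3 ≈ 14.469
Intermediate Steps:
p = -3 (p = (0 + 0) - 3 = 0 - 3 = -3)
H = √3 ≈ 1.7320
X(v) = v - √3
F = 9 - 3*√3 (F = ((3 - √3)*(-3))*(-1) = (-9 + 3*√3)*(-1) = 9 - 3*√3 ≈ 3.8038)
F² = (9 - 3*√3)²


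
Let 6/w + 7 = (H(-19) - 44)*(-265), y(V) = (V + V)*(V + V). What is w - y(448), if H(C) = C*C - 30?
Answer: -10177298433/12677 ≈ -8.0282e+5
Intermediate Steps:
H(C) = -30 + C**2 (H(C) = C**2 - 30 = -30 + C**2)
y(V) = 4*V**2 (y(V) = (2*V)*(2*V) = 4*V**2)
w = -1/12677 (w = 6/(-7 + ((-30 + (-19)**2) - 44)*(-265)) = 6/(-7 + ((-30 + 361) - 44)*(-265)) = 6/(-7 + (331 - 44)*(-265)) = 6/(-7 + 287*(-265)) = 6/(-7 - 76055) = 6/(-76062) = 6*(-1/76062) = -1/12677 ≈ -7.8883e-5)
w - y(448) = -1/12677 - 4*448**2 = -1/12677 - 4*200704 = -1/12677 - 1*802816 = -1/12677 - 802816 = -10177298433/12677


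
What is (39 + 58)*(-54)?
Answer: -5238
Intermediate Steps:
(39 + 58)*(-54) = 97*(-54) = -5238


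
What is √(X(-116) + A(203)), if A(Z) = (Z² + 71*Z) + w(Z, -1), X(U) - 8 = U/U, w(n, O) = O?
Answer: √55630 ≈ 235.86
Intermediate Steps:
X(U) = 9 (X(U) = 8 + U/U = 8 + 1 = 9)
A(Z) = -1 + Z² + 71*Z (A(Z) = (Z² + 71*Z) - 1 = -1 + Z² + 71*Z)
√(X(-116) + A(203)) = √(9 + (-1 + 203² + 71*203)) = √(9 + (-1 + 41209 + 14413)) = √(9 + 55621) = √55630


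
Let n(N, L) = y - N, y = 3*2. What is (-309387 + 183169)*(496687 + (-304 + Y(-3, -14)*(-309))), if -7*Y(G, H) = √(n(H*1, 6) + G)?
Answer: -62652469494 - 39001362*√17/7 ≈ -6.2675e+10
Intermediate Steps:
y = 6
n(N, L) = 6 - N
Y(G, H) = -√(6 + G - H)/7 (Y(G, H) = -√((6 - H) + G)/7 = -√(6 + G - H)/7)
(-309387 + 183169)*(496687 + (-304 + Y(-3, -14)*(-309))) = (-309387 + 183169)*(496687 + (-304 - √(6 - 3 - 1*(-14))/7*(-309))) = -126218*(496687 + (-304 - √(6 - 3 + 14)/7*(-309))) = -126218*(496687 + (-304 - √17/7*(-309))) = -126218*(496687 + (-304 + 309*√17/7)) = -126218*(496383 + 309*√17/7) = -62652469494 - 39001362*√17/7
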